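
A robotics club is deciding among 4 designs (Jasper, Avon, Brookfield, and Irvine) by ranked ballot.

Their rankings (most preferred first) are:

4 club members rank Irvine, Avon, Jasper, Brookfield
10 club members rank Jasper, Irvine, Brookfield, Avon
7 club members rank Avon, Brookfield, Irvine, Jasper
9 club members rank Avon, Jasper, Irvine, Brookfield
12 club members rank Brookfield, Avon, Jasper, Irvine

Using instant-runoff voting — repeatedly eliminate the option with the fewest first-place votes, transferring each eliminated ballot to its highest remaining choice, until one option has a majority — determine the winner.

Brookfield

Round 1: Avon 16, Brookfield 12, Jasper 10, Irvine 4. Irvine has the fewest and is eliminated.
Round 2: Avon 20, Brookfield 12, Jasper 10. Jasper has the fewest and is eliminated.
Round 3: Brookfield 22, Avon 20. Brookfield has a majority.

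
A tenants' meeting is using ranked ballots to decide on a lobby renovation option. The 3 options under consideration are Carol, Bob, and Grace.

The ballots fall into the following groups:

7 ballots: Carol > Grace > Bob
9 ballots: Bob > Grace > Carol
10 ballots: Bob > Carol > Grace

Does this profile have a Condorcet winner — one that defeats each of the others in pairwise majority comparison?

Head-to-head results (26 voters total):
Carol vs Bob: Bob wins 19–7.
Carol vs Grace: Carol wins 17–9.
Bob vs Grace: Bob wins 19–7.
Bob beats each rival — Carol (19–7), Grace (19–7) — so Bob is the Condorcet winner.

Yes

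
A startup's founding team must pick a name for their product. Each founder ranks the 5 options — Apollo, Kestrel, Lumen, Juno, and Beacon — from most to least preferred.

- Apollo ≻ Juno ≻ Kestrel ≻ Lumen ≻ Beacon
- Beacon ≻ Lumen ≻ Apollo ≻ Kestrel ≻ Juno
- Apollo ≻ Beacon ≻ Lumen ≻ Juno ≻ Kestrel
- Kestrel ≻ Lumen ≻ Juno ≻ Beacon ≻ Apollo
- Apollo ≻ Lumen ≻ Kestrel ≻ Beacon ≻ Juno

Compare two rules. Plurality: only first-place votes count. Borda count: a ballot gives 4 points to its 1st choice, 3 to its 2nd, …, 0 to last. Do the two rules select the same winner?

Plurality first-place counts: Apollo 3, Kestrel 1, Lumen 0, Juno 0, Beacon 1 → Apollo.
Borda totals: Apollo 14, Kestrel 9, Lumen 12, Juno 6, Beacon 9 → Apollo.
The two rules agree on Apollo.

Yes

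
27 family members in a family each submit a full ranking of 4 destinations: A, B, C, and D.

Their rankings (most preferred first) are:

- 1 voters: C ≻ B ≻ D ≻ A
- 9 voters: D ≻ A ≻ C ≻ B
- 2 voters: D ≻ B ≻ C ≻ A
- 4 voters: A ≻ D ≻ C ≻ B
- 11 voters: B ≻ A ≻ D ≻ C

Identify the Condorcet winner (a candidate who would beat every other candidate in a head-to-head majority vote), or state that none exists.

Head-to-head results (27 voters total):
A vs B: B wins 14–13.
A vs C: A wins 24–3.
A vs D: A wins 15–12.
B vs C: C wins 14–13.
B vs D: D wins 15–12.
C vs D: D wins 26–1.
No candidate beats all others: A beats C beats B beats A, a majority cycle.

No Condorcet winner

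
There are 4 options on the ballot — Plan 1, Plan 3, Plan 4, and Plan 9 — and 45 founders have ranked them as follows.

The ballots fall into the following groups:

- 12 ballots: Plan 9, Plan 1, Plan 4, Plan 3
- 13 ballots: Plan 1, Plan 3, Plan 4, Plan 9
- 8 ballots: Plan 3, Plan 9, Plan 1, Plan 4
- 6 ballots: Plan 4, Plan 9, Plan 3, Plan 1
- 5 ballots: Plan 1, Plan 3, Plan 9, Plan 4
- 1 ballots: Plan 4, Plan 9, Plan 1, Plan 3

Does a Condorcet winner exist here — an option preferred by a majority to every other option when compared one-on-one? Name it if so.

No Condorcet winner

Head-to-head results (45 voters total):
Plan 1 vs Plan 3: Plan 1 wins 31–14.
Plan 1 vs Plan 4: Plan 1 wins 38–7.
Plan 1 vs Plan 9: Plan 9 wins 27–18.
Plan 3 vs Plan 4: Plan 3 wins 26–19.
Plan 3 vs Plan 9: Plan 3 wins 26–19.
Plan 4 vs Plan 9: Plan 9 wins 25–20.
No candidate beats all others: Plan 1 beats Plan 3 beats Plan 9 beats Plan 1, a majority cycle.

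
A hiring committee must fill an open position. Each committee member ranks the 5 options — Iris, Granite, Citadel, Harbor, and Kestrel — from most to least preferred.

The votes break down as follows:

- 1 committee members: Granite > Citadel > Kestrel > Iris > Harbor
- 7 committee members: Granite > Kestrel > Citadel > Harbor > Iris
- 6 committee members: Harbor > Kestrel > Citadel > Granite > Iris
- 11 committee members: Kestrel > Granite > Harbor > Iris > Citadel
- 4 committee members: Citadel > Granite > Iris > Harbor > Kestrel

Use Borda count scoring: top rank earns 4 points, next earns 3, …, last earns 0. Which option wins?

Kestrel

Borda scores:
  Iris: 1 + 7·0 + 6·0 + 11·1 + 4·2 = 20
  Granite: 4 + 7·4 + 6·1 + 11·3 + 4·3 = 83
  Citadel: 3 + 7·2 + 6·2 + 11·0 + 4·4 = 45
  Harbor: 0 + 7·1 + 6·4 + 11·2 + 4·1 = 57
  Kestrel: 2 + 7·3 + 6·3 + 11·4 + 4·0 = 85
Kestrel has the highest total.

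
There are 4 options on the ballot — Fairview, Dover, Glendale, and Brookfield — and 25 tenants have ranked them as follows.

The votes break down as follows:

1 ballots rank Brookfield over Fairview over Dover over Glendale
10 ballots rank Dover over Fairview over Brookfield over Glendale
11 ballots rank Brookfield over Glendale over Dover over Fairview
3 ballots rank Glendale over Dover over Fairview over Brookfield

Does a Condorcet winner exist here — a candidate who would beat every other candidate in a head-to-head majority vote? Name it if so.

Head-to-head results (25 voters total):
Fairview vs Dover: Dover wins 24–1.
Fairview vs Glendale: Glendale wins 14–11.
Fairview vs Brookfield: Fairview wins 13–12.
Dover vs Glendale: Glendale wins 14–11.
Dover vs Brookfield: Dover wins 13–12.
Glendale vs Brookfield: Brookfield wins 22–3.
No candidate beats all others: Fairview beats Brookfield beats Glendale beats Fairview, a majority cycle.

There is no Condorcet winner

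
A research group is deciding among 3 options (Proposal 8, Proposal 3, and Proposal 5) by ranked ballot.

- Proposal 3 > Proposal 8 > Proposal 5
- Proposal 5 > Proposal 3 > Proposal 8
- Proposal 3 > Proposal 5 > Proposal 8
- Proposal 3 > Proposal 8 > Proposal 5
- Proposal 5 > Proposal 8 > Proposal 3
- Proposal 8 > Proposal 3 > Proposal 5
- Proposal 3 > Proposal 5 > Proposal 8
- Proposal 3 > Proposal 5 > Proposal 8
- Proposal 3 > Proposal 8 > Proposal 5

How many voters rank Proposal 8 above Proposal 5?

Ballots ranking Proposal 8 above Proposal 5: 4.
Ballots ranking Proposal 5 above Proposal 8: 5.
So 4 of 9 voters prefer Proposal 8 to Proposal 5.

4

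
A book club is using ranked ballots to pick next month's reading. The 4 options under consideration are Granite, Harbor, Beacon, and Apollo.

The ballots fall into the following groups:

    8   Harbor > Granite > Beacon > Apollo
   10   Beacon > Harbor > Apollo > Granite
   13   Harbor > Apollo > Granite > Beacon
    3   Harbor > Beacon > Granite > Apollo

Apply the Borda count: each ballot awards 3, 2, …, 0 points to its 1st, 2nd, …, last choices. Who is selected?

Borda scores:
  Granite: 8·2 + 10·0 + 13·1 + 3·1 = 32
  Harbor: 8·3 + 10·2 + 13·3 + 3·3 = 92
  Beacon: 8·1 + 10·3 + 13·0 + 3·2 = 44
  Apollo: 8·0 + 10·1 + 13·2 + 3·0 = 36
Harbor has the highest total.

Harbor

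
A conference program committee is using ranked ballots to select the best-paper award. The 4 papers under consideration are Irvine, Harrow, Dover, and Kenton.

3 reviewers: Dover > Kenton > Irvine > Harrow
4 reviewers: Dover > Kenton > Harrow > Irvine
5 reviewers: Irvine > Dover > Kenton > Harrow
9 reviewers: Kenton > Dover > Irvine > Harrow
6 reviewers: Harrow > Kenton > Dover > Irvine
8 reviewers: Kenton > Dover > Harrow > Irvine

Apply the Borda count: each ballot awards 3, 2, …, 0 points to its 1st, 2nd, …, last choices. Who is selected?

Kenton

Borda scores:
  Irvine: 3·1 + 4·0 + 5·3 + 9·1 + 6·0 + 8·0 = 27
  Harrow: 3·0 + 4·1 + 5·0 + 9·0 + 6·3 + 8·1 = 30
  Dover: 3·3 + 4·3 + 5·2 + 9·2 + 6·1 + 8·2 = 71
  Kenton: 3·2 + 4·2 + 5·1 + 9·3 + 6·2 + 8·3 = 82
Kenton has the highest total.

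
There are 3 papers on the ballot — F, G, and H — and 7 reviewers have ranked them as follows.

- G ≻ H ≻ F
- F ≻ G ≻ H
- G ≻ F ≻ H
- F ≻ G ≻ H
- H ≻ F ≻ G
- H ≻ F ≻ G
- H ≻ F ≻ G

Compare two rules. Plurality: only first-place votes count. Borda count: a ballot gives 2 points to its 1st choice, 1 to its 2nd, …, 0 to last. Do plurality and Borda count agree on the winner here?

Plurality first-place counts: F 2, G 2, H 3 → H.
Borda totals: F 8, G 6, H 7 → F.
The two rules disagree: plurality picks H, Borda picks F.

No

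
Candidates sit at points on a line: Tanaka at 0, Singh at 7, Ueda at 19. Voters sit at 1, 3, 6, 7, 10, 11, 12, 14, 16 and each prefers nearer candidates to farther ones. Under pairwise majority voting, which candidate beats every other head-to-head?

With single-peaked preferences on a line, the Condorcet winner is the candidate closest to the median voter.
The median voter (position 10) is closest to Singh at 7.
Check: Singh vs Ueda — voters closer to Singh: 7 of 9.

Singh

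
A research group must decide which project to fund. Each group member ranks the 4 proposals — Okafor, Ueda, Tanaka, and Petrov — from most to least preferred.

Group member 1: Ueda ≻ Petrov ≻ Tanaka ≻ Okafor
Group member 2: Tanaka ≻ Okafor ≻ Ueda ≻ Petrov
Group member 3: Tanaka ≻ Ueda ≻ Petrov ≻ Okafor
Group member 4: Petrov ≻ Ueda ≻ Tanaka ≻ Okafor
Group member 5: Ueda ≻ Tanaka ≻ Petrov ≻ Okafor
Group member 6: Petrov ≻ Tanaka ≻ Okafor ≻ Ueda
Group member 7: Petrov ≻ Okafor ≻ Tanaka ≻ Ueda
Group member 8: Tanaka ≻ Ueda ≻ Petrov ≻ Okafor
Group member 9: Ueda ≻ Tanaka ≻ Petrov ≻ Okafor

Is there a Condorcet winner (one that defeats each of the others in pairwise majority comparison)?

Head-to-head results (9 voters total):
Okafor vs Ueda: Ueda wins 6–3.
Okafor vs Tanaka: Tanaka wins 8–1.
Okafor vs Petrov: Petrov wins 8–1.
Ueda vs Tanaka: Tanaka wins 5–4.
Ueda vs Petrov: Ueda wins 6–3.
Tanaka vs Petrov: Tanaka wins 5–4.
Tanaka beats each rival — Okafor (8–1), Ueda (5–4), Petrov (5–4) — so Tanaka is the Condorcet winner.

Yes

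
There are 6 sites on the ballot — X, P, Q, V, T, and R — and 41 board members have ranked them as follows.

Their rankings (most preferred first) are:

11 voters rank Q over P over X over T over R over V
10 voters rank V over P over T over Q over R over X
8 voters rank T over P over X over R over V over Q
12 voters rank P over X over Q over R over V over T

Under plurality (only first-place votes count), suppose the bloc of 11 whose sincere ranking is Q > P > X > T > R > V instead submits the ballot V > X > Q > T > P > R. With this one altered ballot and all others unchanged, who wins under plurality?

V

First-place totals with the altered ballot: X 0, P 12, Q 0, V 21, T 8, R 0.
The switch changes the winner from P to V.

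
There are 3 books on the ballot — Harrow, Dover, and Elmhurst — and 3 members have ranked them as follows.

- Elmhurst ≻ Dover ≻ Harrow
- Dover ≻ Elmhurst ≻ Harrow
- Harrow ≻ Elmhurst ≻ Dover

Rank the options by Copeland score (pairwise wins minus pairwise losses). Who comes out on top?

Elmhurst

Pairwise results:
  Harrow vs Dover: Dover wins 2–1.
  Harrow vs Elmhurst: Elmhurst wins 2–1.
  Dover vs Elmhurst: Elmhurst wins 2–1.
Copeland scores (wins − losses):
  Harrow: 0 − 2 = -2
  Dover: 1 − 1 = 0
  Elmhurst: 2 − 0 = 2
Elmhurst has the best Copeland score.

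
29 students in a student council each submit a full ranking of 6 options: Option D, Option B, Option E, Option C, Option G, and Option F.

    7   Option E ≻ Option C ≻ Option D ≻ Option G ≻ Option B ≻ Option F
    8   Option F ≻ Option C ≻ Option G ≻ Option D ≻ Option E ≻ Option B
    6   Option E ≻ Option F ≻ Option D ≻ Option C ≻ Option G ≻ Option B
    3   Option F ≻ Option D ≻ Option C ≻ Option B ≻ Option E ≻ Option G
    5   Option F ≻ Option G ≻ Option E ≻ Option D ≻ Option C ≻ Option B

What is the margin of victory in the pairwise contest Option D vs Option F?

15

Ballots ranking Option D above Option F: 7.
Ballots ranking Option F above Option D: 8+6+3+5 = 22.
Option F wins 22–7, a margin of 15.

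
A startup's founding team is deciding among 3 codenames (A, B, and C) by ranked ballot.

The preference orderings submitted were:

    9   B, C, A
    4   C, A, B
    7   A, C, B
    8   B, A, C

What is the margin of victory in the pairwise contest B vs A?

Ballots ranking B above A: 9+8 = 17.
Ballots ranking A above B: 4+7 = 11.
B wins 17–11, a margin of 6.

6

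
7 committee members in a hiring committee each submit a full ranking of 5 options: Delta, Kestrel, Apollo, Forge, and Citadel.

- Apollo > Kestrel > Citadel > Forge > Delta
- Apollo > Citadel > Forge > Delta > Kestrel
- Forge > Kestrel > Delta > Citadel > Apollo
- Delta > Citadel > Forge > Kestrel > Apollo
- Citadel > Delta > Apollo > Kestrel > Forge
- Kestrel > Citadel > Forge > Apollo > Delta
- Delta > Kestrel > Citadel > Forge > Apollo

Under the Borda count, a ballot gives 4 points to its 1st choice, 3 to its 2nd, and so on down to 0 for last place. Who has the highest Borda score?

Borda scores:
  Delta: 0 + 1 + 2 + 4 + 3 + 0 + 4 = 14
  Kestrel: 3 + 0 + 3 + 1 + 1 + 4 + 3 = 15
  Apollo: 4 + 4 + 0 + 0 + 2 + 1 + 0 = 11
  Forge: 1 + 2 + 4 + 2 + 0 + 2 + 1 = 12
  Citadel: 2 + 3 + 1 + 3 + 4 + 3 + 2 = 18
Citadel has the highest total.

Citadel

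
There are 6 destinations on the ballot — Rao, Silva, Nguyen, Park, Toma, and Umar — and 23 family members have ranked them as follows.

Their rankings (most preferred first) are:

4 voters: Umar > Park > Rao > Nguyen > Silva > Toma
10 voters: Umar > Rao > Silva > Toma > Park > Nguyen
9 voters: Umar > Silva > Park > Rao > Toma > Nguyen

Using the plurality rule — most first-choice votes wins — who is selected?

Umar

First-place vote totals:
  Rao: 0
  Silva: 0
  Nguyen: 0
  Park: 0
  Toma: 0
  Umar: 23
Umar has the most first-place votes.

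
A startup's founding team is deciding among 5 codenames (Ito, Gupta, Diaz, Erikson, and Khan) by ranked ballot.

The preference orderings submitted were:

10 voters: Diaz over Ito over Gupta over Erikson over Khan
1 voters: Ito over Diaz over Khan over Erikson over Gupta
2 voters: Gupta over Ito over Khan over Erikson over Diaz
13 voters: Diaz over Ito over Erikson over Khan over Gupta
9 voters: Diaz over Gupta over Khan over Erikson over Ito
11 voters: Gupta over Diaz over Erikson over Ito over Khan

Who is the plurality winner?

First-place vote totals:
  Ito: 1
  Gupta: 13
  Diaz: 32
  Erikson: 0
  Khan: 0
Diaz has the most first-place votes.

Diaz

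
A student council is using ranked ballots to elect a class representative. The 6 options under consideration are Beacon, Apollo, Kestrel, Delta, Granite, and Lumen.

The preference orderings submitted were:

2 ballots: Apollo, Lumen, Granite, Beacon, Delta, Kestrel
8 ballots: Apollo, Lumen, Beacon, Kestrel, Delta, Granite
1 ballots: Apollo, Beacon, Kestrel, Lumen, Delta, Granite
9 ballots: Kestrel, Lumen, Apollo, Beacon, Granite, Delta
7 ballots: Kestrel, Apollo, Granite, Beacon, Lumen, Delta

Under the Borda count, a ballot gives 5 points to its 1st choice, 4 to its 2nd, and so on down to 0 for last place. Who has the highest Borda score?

Borda scores:
  Beacon: 2·2 + 8·3 + 4 + 9·2 + 7·2 = 64
  Apollo: 2·5 + 8·5 + 5 + 9·3 + 7·4 = 110
  Kestrel: 2·0 + 8·2 + 3 + 9·5 + 7·5 = 99
  Delta: 2·1 + 8·1 + 1 + 9·0 + 7·0 = 11
  Granite: 2·3 + 8·0 + 0 + 9·1 + 7·3 = 36
  Lumen: 2·4 + 8·4 + 2 + 9·4 + 7·1 = 85
Apollo has the highest total.

Apollo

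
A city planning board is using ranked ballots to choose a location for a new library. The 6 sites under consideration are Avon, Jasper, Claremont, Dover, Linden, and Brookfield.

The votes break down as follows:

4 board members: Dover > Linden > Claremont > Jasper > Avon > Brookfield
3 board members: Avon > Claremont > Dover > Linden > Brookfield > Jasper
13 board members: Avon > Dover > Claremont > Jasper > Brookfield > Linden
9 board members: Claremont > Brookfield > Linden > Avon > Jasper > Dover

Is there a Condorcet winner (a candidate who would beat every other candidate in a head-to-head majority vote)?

Head-to-head results (29 voters total):
Avon vs Jasper: Avon wins 25–4.
Avon vs Claremont: Avon wins 16–13.
Avon vs Dover: Avon wins 25–4.
Avon vs Linden: Avon wins 16–13.
Avon vs Brookfield: Avon wins 20–9.
Jasper vs Claremont: Claremont wins 29–0.
Jasper vs Dover: Dover wins 20–9.
Jasper vs Linden: Linden wins 16–13.
Jasper vs Brookfield: Jasper wins 17–12.
Claremont vs Dover: Dover wins 17–12.
Claremont vs Linden: Claremont wins 25–4.
Claremont vs Brookfield: Claremont wins 29–0.
Dover vs Linden: Dover wins 20–9.
Dover vs Brookfield: Dover wins 20–9.
Linden vs Brookfield: Brookfield wins 22–7.
Avon beats each rival — Jasper (25–4), Claremont (16–13), Dover (25–4), Linden (16–13), Brookfield (20–9) — so Avon is the Condorcet winner.

Yes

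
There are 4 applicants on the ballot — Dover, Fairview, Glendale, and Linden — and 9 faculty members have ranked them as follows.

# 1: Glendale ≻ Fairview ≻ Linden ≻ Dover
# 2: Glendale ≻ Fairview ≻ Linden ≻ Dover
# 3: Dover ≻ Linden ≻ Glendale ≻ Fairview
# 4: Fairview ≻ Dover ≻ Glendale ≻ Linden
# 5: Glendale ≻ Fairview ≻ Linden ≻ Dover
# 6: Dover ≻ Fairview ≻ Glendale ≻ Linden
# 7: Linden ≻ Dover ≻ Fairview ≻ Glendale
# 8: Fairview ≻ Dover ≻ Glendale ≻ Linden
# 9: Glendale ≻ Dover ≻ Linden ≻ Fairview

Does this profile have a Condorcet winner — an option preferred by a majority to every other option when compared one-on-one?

No

Head-to-head results (9 voters total):
Dover vs Fairview: Fairview wins 5–4.
Dover vs Glendale: Dover wins 5–4.
Dover vs Linden: Dover wins 5–4.
Fairview vs Glendale: Glendale wins 5–4.
Fairview vs Linden: Fairview wins 6–3.
Glendale vs Linden: Glendale wins 7–2.
No candidate beats all others: Dover beats Glendale beats Fairview beats Dover, a majority cycle.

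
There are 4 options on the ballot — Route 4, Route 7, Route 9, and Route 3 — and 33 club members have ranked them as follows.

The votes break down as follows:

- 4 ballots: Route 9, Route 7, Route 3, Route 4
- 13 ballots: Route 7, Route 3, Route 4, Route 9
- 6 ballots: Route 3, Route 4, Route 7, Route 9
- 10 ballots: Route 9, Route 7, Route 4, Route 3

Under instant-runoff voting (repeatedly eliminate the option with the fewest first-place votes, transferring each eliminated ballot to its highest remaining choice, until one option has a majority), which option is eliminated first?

Round 1: Route 9 14, Route 7 13, Route 3 6, Route 4 0. Route 4 has the fewest and is eliminated.
Round 2: Route 9 14, Route 7 13, Route 3 6. Route 3 has the fewest and is eliminated.
Round 3: Route 7 19, Route 9 14. Route 7 has a majority.

Route 4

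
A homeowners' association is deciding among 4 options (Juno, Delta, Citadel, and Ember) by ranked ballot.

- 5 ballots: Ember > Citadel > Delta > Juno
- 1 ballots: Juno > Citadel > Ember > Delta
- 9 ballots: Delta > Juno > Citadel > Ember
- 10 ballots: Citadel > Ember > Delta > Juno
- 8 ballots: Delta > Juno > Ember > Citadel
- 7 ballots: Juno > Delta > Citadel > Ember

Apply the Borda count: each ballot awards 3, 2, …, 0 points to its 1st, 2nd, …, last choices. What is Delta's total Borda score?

80

Borda scores:
  Juno: 5·0 + 3 + 9·2 + 10·0 + 8·2 + 7·3 = 58
  Delta: 5·1 + 0 + 9·3 + 10·1 + 8·3 + 7·2 = 80
  Citadel: 5·2 + 2 + 9·1 + 10·3 + 8·0 + 7·1 = 58
  Ember: 5·3 + 1 + 9·0 + 10·2 + 8·1 + 7·0 = 44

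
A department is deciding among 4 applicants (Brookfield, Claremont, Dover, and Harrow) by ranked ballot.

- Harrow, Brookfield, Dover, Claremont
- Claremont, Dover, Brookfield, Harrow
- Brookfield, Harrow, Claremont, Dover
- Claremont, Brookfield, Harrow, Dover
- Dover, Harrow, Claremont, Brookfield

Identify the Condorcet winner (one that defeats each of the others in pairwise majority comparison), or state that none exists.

Head-to-head results (5 voters total):
Brookfield vs Claremont: Claremont wins 3–2.
Brookfield vs Dover: Brookfield wins 3–2.
Brookfield vs Harrow: Brookfield wins 3–2.
Claremont vs Dover: Claremont wins 3–2.
Claremont vs Harrow: Harrow wins 3–2.
Dover vs Harrow: Harrow wins 3–2.
No candidate beats all others: Brookfield beats Harrow beats Claremont beats Brookfield, a majority cycle.

There is no Condorcet winner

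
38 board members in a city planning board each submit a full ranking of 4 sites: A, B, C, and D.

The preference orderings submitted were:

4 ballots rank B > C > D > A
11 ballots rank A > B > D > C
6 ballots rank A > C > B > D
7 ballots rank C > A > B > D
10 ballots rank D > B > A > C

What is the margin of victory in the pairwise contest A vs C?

Ballots ranking A above C: 11+6+10 = 27.
Ballots ranking C above A: 4+7 = 11.
A wins 27–11, a margin of 16.

16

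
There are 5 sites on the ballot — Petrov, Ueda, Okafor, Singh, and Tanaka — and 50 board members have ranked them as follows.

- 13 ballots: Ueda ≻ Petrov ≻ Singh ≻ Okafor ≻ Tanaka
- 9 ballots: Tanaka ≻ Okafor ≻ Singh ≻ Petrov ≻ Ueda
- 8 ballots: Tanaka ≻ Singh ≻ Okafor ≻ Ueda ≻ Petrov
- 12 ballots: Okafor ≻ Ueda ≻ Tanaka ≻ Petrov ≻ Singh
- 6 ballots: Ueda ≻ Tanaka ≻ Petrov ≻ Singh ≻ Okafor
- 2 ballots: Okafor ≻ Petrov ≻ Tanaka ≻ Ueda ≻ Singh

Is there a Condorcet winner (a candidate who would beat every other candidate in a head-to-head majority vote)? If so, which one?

No Condorcet winner

Head-to-head results (50 voters total):
Petrov vs Ueda: Ueda wins 39–11.
Petrov vs Okafor: Okafor wins 31–19.
Petrov vs Singh: Petrov wins 33–17.
Petrov vs Tanaka: Tanaka wins 35–15.
Ueda vs Okafor: Okafor wins 31–19.
Ueda vs Singh: Ueda wins 33–17.
Ueda vs Tanaka: Ueda wins 31–19.
Okafor vs Singh: Singh wins 27–23.
Okafor vs Tanaka: Okafor wins 27–23.
Singh vs Tanaka: Tanaka wins 37–13.
No candidate beats all others: Petrov beats Singh beats Okafor beats Petrov, a majority cycle.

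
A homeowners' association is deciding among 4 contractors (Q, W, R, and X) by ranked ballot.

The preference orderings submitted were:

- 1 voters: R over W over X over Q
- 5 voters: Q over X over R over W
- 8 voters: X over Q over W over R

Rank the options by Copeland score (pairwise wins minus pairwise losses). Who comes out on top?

X

Pairwise results:
  Q vs W: Q wins 13–1.
  Q vs R: Q wins 13–1.
  Q vs X: X wins 9–5.
  W vs R: W wins 8–6.
  W vs X: X wins 13–1.
  R vs X: X wins 13–1.
Copeland scores (wins − losses):
  Q: 2 − 1 = 1
  W: 1 − 2 = -1
  R: 0 − 3 = -3
  X: 3 − 0 = 3
X has the best Copeland score.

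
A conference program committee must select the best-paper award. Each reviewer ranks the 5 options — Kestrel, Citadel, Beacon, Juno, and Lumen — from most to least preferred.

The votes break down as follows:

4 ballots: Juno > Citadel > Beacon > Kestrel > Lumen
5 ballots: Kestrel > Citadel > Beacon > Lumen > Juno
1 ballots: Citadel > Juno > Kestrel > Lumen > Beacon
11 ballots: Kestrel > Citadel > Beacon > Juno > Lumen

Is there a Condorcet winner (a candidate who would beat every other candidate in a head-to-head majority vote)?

Head-to-head results (21 voters total):
Kestrel vs Citadel: Kestrel wins 16–5.
Kestrel vs Beacon: Kestrel wins 17–4.
Kestrel vs Juno: Kestrel wins 16–5.
Kestrel vs Lumen: Kestrel wins 21–0.
Citadel vs Beacon: Citadel wins 21–0.
Citadel vs Juno: Citadel wins 17–4.
Citadel vs Lumen: Citadel wins 21–0.
Beacon vs Juno: Beacon wins 16–5.
Beacon vs Lumen: Beacon wins 20–1.
Juno vs Lumen: Juno wins 16–5.
Kestrel beats each rival — Citadel (16–5), Beacon (17–4), Juno (16–5), Lumen (21–0) — so Kestrel is the Condorcet winner.

Yes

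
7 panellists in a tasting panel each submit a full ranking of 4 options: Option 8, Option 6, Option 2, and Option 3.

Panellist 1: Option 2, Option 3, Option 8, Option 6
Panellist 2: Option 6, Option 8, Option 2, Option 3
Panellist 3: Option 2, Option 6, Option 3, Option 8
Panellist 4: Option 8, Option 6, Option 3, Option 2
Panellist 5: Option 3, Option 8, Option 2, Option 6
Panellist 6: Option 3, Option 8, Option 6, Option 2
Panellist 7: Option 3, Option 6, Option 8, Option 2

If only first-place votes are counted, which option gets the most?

First-place vote totals:
  Option 8: 1
  Option 6: 1
  Option 2: 2
  Option 3: 3
Option 3 has the most first-place votes.

Option 3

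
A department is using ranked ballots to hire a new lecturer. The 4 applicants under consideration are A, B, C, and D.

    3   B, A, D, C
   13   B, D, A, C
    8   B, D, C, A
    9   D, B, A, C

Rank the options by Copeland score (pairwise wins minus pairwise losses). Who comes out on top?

Pairwise results:
  A vs B: B wins 33–0.
  A vs C: A wins 25–8.
  A vs D: D wins 30–3.
  B vs C: B wins 33–0.
  B vs D: B wins 24–9.
  C vs D: D wins 33–0.
Copeland scores (wins − losses):
  A: 1 − 2 = -1
  B: 3 − 0 = 3
  C: 0 − 3 = -3
  D: 2 − 1 = 1
B has the best Copeland score.

B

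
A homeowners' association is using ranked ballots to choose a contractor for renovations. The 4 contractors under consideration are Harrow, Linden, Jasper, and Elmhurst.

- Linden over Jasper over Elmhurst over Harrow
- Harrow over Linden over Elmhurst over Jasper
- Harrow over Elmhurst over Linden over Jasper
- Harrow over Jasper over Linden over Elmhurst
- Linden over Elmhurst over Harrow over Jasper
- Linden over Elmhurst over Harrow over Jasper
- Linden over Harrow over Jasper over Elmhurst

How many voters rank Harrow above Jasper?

6

Ballots ranking Harrow above Jasper: 6.
Ballots ranking Jasper above Harrow: 1.
So 6 of 7 voters prefer Harrow to Jasper.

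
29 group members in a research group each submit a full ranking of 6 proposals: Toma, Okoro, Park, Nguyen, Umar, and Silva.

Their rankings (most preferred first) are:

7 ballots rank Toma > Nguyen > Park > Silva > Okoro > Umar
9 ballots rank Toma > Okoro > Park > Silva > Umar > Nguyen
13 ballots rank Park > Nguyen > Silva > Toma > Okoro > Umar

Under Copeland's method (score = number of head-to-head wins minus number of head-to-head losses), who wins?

Pairwise results:
  Toma vs Okoro: Toma wins 29–0.
  Toma vs Park: Toma wins 16–13.
  Toma vs Nguyen: Toma wins 16–13.
  Toma vs Umar: Toma wins 29–0.
  Toma vs Silva: Toma wins 16–13.
  Okoro vs Park: Park wins 20–9.
  Okoro vs Nguyen: Nguyen wins 20–9.
  Okoro vs Umar: Okoro wins 29–0.
  Okoro vs Silva: Silva wins 20–9.
  Park vs Nguyen: Park wins 22–7.
  Park vs Umar: Park wins 29–0.
  Park vs Silva: Park wins 29–0.
  Nguyen vs Umar: Nguyen wins 20–9.
  Nguyen vs Silva: Nguyen wins 20–9.
  Umar vs Silva: Silva wins 29–0.
Copeland scores (wins − losses):
  Toma: 5 − 0 = 5
  Okoro: 1 − 4 = -3
  Park: 4 − 1 = 3
  Nguyen: 3 − 2 = 1
  Umar: 0 − 5 = -5
  Silva: 2 − 3 = -1
Toma has the best Copeland score.

Toma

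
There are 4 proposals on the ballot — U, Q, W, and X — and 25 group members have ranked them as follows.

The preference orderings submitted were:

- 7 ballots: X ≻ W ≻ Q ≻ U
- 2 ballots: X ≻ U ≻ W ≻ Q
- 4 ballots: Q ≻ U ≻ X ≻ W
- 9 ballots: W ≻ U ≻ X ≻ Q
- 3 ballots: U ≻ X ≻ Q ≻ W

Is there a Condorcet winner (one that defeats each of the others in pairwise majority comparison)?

No

Head-to-head results (25 voters total):
U vs Q: U wins 14–11.
U vs W: W wins 16–9.
U vs X: U wins 16–9.
Q vs W: W wins 18–7.
Q vs X: X wins 21–4.
W vs X: X wins 16–9.
No candidate beats all others: U beats X beats W beats U, a majority cycle.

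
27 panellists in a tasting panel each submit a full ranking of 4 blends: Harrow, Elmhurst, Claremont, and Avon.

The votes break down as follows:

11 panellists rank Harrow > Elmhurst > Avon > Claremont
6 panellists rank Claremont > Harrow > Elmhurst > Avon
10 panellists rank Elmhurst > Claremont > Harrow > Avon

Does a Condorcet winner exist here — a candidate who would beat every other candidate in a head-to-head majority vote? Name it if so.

No Condorcet winner

Head-to-head results (27 voters total):
Harrow vs Elmhurst: Harrow wins 17–10.
Harrow vs Claremont: Claremont wins 16–11.
Harrow vs Avon: Harrow wins 27–0.
Elmhurst vs Claremont: Elmhurst wins 21–6.
Elmhurst vs Avon: Elmhurst wins 27–0.
Claremont vs Avon: Claremont wins 16–11.
No candidate beats all others: Harrow beats Elmhurst beats Claremont beats Harrow, a majority cycle.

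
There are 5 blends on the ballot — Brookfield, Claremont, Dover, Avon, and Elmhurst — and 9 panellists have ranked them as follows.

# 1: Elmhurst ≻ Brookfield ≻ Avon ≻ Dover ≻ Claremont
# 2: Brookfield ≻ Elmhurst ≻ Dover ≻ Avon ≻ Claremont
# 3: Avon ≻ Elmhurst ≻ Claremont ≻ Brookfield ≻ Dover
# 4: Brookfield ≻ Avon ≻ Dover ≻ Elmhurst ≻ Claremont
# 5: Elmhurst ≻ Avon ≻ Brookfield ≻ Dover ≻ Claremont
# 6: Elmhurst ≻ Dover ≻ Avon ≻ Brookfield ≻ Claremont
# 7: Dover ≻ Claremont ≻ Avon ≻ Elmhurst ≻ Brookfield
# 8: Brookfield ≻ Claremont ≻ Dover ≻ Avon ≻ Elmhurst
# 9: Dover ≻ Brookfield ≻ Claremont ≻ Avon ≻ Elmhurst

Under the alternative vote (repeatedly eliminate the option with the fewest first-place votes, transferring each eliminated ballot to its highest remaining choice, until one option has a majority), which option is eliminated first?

Round 1: Brookfield 3, Elmhurst 3, Dover 2, Avon 1, Claremont 0. Claremont has the fewest and is eliminated.
Round 2: Brookfield 3, Elmhurst 3, Dover 2, Avon 1. Avon has the fewest and is eliminated.
Round 3: Elmhurst 4, Brookfield 3, Dover 2. Dover has the fewest and is eliminated.
Round 4: Elmhurst 5, Brookfield 4. Elmhurst has a majority.

Claremont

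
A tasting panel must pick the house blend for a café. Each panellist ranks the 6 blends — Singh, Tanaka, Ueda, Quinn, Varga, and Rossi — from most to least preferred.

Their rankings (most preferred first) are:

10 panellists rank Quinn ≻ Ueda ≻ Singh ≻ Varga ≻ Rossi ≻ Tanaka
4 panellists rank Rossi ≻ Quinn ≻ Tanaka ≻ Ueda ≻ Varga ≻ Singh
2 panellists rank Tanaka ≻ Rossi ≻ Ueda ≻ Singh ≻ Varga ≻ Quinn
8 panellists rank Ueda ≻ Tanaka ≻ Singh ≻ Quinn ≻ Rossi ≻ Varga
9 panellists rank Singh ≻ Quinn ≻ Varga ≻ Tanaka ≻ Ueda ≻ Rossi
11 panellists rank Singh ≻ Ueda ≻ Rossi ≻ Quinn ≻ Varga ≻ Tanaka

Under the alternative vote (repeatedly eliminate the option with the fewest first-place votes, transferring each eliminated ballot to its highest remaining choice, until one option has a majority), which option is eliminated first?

Round 1: Singh 20, Quinn 10, Ueda 8, Rossi 4, Tanaka 2, Varga 0. Varga has the fewest and is eliminated.
Round 2: Singh 20, Quinn 10, Ueda 8, Rossi 4, Tanaka 2. Tanaka has the fewest and is eliminated.
Round 3: Singh 20, Quinn 10, Ueda 8, Rossi 6. Rossi has the fewest and is eliminated.
Round 4: Singh 20, Quinn 14, Ueda 10. Ueda has the fewest and is eliminated.
Round 5: Singh 30, Quinn 14. Singh has a majority.

Varga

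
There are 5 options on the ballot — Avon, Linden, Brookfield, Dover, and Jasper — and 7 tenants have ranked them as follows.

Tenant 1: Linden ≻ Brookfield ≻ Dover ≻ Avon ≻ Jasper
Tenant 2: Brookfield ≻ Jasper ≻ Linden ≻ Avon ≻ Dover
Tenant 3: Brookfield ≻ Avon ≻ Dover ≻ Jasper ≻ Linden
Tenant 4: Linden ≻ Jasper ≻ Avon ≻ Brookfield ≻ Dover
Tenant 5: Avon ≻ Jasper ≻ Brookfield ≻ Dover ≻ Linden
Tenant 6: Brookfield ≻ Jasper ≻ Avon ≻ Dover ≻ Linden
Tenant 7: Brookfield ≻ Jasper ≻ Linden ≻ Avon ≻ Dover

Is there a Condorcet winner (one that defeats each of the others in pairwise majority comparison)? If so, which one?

Head-to-head results (7 voters total):
Avon vs Linden: Linden wins 4–3.
Avon vs Brookfield: Brookfield wins 5–2.
Avon vs Dover: Avon wins 6–1.
Avon vs Jasper: Jasper wins 4–3.
Linden vs Brookfield: Brookfield wins 5–2.
Linden vs Dover: Linden wins 4–3.
Linden vs Jasper: Jasper wins 5–2.
Brookfield vs Dover: Brookfield wins 7–0.
Brookfield vs Jasper: Brookfield wins 5–2.
Dover vs Jasper: Jasper wins 5–2.
Brookfield beats each rival — Avon (5–2), Linden (5–2), Dover (7–0), Jasper (5–2) — so Brookfield is the Condorcet winner.

Brookfield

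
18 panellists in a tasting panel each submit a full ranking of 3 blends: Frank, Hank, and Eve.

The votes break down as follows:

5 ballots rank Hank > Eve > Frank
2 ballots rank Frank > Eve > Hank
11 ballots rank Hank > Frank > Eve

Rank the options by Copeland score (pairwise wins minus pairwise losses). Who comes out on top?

Hank

Pairwise results:
  Frank vs Hank: Hank wins 16–2.
  Frank vs Eve: Frank wins 13–5.
  Hank vs Eve: Hank wins 16–2.
Copeland scores (wins − losses):
  Frank: 1 − 1 = 0
  Hank: 2 − 0 = 2
  Eve: 0 − 2 = -2
Hank has the best Copeland score.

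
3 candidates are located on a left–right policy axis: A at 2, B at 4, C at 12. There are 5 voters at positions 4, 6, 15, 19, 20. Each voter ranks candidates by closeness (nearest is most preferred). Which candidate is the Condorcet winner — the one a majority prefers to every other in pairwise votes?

C

With single-peaked preferences on a line, the Condorcet winner is the candidate closest to the median voter.
The median voter (position 15) is closest to C at 12.
Check: C vs B — voters closer to C: 3 of 5.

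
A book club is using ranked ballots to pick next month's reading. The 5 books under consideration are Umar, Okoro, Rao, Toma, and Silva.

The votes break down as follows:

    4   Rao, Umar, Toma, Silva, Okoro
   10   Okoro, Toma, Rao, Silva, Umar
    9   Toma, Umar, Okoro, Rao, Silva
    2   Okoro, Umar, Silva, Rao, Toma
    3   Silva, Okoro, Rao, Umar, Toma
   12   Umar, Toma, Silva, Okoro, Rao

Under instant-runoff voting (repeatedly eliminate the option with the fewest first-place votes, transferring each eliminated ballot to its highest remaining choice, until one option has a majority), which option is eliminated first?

Round 1: Umar 12, Okoro 12, Toma 9, Rao 4, Silva 3. Silva has the fewest and is eliminated.
Round 2: Okoro 15, Umar 12, Toma 9, Rao 4. Rao has the fewest and is eliminated.
Round 3: Umar 16, Okoro 15, Toma 9. Toma has the fewest and is eliminated.
Round 4: Umar 25, Okoro 15. Umar has a majority.

Silva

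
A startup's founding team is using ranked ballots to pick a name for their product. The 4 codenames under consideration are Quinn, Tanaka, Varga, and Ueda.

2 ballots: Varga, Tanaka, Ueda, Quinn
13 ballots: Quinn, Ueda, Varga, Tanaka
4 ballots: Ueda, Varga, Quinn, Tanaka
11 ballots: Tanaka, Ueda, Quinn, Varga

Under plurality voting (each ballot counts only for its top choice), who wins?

First-place vote totals:
  Quinn: 13
  Tanaka: 11
  Varga: 2
  Ueda: 4
Quinn has the most first-place votes.

Quinn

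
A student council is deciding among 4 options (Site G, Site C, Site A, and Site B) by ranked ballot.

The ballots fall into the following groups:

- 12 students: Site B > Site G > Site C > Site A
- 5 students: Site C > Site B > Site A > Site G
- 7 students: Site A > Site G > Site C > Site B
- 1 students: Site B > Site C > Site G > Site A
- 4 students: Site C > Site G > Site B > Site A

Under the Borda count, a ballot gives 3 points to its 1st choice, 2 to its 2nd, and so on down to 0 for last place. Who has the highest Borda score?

Site B

Borda scores:
  Site G: 12·2 + 5·0 + 7·2 + 1 + 4·2 = 47
  Site C: 12·1 + 5·3 + 7·1 + 2 + 4·3 = 48
  Site A: 12·0 + 5·1 + 7·3 + 0 + 4·0 = 26
  Site B: 12·3 + 5·2 + 7·0 + 3 + 4·1 = 53
Site B has the highest total.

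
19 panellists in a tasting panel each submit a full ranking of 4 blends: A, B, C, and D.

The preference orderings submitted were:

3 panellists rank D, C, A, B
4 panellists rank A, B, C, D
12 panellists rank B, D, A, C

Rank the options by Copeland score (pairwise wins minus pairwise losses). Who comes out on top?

B

Pairwise results:
  A vs B: B wins 12–7.
  A vs C: A wins 16–3.
  A vs D: D wins 15–4.
  B vs C: B wins 16–3.
  B vs D: B wins 16–3.
  C vs D: D wins 15–4.
Copeland scores (wins − losses):
  A: 1 − 2 = -1
  B: 3 − 0 = 3
  C: 0 − 3 = -3
  D: 2 − 1 = 1
B has the best Copeland score.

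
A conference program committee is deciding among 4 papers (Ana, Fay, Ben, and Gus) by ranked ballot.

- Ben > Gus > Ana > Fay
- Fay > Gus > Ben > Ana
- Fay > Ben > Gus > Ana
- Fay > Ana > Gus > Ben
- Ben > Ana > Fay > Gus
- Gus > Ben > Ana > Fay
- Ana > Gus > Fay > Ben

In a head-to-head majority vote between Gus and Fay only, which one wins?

Fay

Ballots ranking Gus above Fay: 3.
Ballots ranking Fay above Gus: 4.
Fay wins the head-to-head, 4–3.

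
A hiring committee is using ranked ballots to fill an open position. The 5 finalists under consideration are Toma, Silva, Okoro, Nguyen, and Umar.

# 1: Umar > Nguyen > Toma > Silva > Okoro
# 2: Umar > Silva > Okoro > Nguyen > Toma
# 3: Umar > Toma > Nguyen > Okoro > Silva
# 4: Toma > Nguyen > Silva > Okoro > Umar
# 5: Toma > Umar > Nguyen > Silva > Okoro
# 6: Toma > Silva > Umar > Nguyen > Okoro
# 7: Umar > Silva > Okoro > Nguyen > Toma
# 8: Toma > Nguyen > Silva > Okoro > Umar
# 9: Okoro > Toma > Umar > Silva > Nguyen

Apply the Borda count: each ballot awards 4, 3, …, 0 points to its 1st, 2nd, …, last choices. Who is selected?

Borda scores:
  Toma: 2 + 0 + 3 + 4 + 4 + 4 + 0 + 4 + 3 = 24
  Silva: 1 + 3 + 0 + 2 + 1 + 3 + 3 + 2 + 1 = 16
  Okoro: 0 + 2 + 1 + 1 + 0 + 0 + 2 + 1 + 4 = 11
  Nguyen: 3 + 1 + 2 + 3 + 2 + 1 + 1 + 3 + 0 = 16
  Umar: 4 + 4 + 4 + 0 + 3 + 2 + 4 + 0 + 2 = 23
Toma has the highest total.

Toma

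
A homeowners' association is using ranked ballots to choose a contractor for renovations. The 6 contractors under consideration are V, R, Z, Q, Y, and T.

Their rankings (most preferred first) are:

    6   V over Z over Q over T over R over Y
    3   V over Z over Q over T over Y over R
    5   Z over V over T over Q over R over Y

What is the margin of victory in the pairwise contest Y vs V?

14

Ballots ranking Y above V: 0.
Ballots ranking V above Y: 6+3+5 = 14.
V wins 14–0, a margin of 14.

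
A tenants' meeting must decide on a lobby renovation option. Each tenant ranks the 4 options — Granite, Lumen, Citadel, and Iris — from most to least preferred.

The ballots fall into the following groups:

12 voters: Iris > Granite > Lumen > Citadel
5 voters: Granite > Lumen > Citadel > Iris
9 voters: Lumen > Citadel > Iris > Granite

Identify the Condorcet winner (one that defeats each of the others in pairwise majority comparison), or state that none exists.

Head-to-head results (26 voters total):
Granite vs Lumen: Granite wins 17–9.
Granite vs Citadel: Granite wins 17–9.
Granite vs Iris: Iris wins 21–5.
Lumen vs Citadel: Lumen wins 26–0.
Lumen vs Iris: Lumen wins 14–12.
Citadel vs Iris: Citadel wins 14–12.
No candidate beats all others: Granite beats Lumen beats Iris beats Granite, a majority cycle.

No Condorcet winner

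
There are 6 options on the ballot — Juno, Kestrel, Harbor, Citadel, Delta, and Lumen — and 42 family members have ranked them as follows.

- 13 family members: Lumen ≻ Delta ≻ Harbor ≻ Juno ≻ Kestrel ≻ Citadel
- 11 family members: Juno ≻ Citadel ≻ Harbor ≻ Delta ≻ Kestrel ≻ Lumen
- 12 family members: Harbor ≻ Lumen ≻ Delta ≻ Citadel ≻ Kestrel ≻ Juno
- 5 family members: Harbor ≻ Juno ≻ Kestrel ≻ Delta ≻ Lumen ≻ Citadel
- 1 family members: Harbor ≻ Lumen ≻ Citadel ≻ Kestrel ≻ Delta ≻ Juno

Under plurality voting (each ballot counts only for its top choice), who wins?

Harbor

First-place vote totals:
  Juno: 11
  Kestrel: 0
  Harbor: 18
  Citadel: 0
  Delta: 0
  Lumen: 13
Harbor has the most first-place votes.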